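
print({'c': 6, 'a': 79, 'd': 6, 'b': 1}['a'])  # 79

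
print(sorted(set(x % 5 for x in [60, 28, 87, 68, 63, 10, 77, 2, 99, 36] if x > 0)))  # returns [0, 1, 2, 3, 4]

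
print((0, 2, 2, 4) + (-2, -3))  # (0, 2, 2, 4, -2, -3)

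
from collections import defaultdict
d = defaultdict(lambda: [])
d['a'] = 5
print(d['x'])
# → []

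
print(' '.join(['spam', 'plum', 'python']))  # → spam plum python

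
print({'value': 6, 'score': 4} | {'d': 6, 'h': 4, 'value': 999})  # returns {'value': 999, 'score': 4, 'd': 6, 'h': 4}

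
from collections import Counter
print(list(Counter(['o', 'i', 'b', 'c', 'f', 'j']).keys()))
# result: ['o', 'i', 'b', 'c', 'f', 'j']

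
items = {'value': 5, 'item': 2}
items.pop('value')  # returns 5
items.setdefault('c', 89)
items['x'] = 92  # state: {'item': 2, 'c': 89, 'x': 92}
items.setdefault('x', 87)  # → 92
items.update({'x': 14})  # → {'item': 2, 'c': 89, 'x': 14}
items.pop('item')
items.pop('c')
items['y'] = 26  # {'x': 14, 'y': 26}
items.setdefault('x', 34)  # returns 14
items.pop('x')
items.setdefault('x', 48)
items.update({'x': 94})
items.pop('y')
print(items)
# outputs {'x': 94}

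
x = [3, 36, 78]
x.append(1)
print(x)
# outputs [3, 36, 78, 1]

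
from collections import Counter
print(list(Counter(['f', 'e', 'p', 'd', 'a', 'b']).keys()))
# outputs ['f', 'e', 'p', 'd', 'a', 'b']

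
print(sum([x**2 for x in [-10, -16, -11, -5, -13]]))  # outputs 671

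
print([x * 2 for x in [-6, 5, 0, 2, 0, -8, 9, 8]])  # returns [-12, 10, 0, 4, 0, -16, 18, 16]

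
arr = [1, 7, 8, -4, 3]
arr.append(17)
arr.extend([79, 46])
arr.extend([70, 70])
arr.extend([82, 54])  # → [1, 7, 8, -4, 3, 17, 79, 46, 70, 70, 82, 54]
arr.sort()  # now [-4, 1, 3, 7, 8, 17, 46, 54, 70, 70, 79, 82]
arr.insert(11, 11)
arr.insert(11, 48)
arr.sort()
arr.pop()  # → 82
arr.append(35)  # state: [-4, 1, 3, 7, 8, 11, 17, 46, 48, 54, 70, 70, 79, 35]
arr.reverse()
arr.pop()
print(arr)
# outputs [35, 79, 70, 70, 54, 48, 46, 17, 11, 8, 7, 3, 1]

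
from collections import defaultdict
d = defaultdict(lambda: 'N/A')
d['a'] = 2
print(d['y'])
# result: N/A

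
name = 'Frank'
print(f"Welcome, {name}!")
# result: Welcome, Frank!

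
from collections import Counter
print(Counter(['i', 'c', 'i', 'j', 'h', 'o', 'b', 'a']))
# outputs Counter({'i': 2, 'c': 1, 'j': 1, 'h': 1, 'o': 1, 'b': 1, 'a': 1})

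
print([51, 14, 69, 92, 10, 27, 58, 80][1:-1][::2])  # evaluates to [14, 92, 27]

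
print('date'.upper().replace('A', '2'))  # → D2TE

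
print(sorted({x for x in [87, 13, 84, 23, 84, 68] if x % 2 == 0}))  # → [68, 84]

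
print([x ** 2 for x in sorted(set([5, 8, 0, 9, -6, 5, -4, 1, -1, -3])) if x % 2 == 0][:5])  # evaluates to [36, 16, 0, 64]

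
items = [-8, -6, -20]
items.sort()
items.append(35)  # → [-20, -8, -6, 35]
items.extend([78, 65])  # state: [-20, -8, -6, 35, 78, 65]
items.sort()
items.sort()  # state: [-20, -8, -6, 35, 65, 78]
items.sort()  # [-20, -8, -6, 35, 65, 78]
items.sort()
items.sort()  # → [-20, -8, -6, 35, 65, 78]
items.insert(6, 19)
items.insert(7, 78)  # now [-20, -8, -6, 35, 65, 78, 19, 78]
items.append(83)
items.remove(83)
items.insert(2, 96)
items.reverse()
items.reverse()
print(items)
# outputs [-20, -8, 96, -6, 35, 65, 78, 19, 78]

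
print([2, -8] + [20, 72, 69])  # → [2, -8, 20, 72, 69]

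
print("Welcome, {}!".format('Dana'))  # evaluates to Welcome, Dana!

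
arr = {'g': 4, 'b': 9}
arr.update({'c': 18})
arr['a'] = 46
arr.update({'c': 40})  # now {'g': 4, 'b': 9, 'c': 40, 'a': 46}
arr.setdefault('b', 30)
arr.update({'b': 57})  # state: {'g': 4, 'b': 57, 'c': 40, 'a': 46}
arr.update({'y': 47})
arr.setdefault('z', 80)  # 80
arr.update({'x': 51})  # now {'g': 4, 'b': 57, 'c': 40, 'a': 46, 'y': 47, 'z': 80, 'x': 51}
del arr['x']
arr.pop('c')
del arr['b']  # {'g': 4, 'a': 46, 'y': 47, 'z': 80}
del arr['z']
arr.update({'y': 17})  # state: {'g': 4, 'a': 46, 'y': 17}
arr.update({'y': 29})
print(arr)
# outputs {'g': 4, 'a': 46, 'y': 29}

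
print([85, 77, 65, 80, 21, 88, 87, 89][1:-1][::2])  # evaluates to [77, 80, 88]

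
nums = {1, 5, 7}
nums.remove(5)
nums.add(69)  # {1, 7, 69}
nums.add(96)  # {1, 7, 69, 96}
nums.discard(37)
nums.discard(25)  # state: {1, 7, 69, 96}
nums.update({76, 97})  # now {1, 7, 69, 76, 96, 97}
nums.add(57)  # {1, 7, 57, 69, 76, 96, 97}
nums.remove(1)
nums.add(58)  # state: {7, 57, 58, 69, 76, 96, 97}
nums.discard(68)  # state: {7, 57, 58, 69, 76, 96, 97}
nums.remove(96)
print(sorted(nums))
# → [7, 57, 58, 69, 76, 97]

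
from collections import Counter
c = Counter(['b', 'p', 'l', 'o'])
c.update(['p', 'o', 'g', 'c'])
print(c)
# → Counter({'p': 2, 'o': 2, 'b': 1, 'l': 1, 'g': 1, 'c': 1})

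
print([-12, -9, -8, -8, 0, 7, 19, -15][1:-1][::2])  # [-9, -8, 7]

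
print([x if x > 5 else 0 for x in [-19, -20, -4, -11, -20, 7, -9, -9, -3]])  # [0, 0, 0, 0, 0, 7, 0, 0, 0]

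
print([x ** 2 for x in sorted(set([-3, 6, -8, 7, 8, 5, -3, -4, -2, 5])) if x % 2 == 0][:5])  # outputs [64, 16, 4, 36, 64]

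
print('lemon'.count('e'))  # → 1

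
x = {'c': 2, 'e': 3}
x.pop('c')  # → 2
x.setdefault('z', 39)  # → 39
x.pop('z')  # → 39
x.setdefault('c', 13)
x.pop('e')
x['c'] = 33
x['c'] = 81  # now {'c': 81}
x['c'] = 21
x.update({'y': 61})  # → {'c': 21, 'y': 61}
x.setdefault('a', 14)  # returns 14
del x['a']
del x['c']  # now {'y': 61}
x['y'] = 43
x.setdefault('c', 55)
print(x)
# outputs {'y': 43, 'c': 55}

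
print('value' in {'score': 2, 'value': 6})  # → True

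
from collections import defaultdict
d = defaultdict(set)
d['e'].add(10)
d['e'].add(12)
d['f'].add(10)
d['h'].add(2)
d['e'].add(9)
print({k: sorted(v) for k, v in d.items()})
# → {'e': [9, 10, 12], 'f': [10], 'h': [2]}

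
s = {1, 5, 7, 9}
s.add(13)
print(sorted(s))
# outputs [1, 5, 7, 9, 13]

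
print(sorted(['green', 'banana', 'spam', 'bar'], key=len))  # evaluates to ['bar', 'spam', 'green', 'banana']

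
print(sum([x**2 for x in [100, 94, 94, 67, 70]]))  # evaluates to 37061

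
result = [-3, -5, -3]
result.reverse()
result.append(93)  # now [-3, -5, -3, 93]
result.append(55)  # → [-3, -5, -3, 93, 55]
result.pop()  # 55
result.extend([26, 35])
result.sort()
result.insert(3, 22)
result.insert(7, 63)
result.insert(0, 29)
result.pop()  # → 63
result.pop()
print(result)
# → [29, -5, -3, -3, 22, 26, 35]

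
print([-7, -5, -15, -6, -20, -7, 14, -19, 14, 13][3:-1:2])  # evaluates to [-6, -7, -19]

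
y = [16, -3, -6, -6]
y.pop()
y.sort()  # [-6, -3, 16]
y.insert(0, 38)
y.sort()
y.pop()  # 38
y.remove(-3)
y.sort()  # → [-6, 16]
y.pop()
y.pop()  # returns -6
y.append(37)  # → [37]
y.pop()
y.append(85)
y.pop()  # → 85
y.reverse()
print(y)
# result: []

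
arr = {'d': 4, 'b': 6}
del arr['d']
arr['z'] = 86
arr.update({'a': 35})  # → {'b': 6, 'z': 86, 'a': 35}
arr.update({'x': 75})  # {'b': 6, 'z': 86, 'a': 35, 'x': 75}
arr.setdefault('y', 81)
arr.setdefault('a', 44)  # 35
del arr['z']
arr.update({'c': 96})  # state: {'b': 6, 'a': 35, 'x': 75, 'y': 81, 'c': 96}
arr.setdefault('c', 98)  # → 96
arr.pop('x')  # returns 75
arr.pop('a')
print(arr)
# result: {'b': 6, 'y': 81, 'c': 96}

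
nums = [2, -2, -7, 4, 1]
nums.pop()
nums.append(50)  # [2, -2, -7, 4, 50]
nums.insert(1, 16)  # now [2, 16, -2, -7, 4, 50]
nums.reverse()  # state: [50, 4, -7, -2, 16, 2]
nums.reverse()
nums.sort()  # [-7, -2, 2, 4, 16, 50]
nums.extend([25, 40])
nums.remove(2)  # [-7, -2, 4, 16, 50, 25, 40]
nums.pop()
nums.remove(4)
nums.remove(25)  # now [-7, -2, 16, 50]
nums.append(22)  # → [-7, -2, 16, 50, 22]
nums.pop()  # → 22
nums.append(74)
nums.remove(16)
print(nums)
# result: [-7, -2, 50, 74]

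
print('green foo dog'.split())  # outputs ['green', 'foo', 'dog']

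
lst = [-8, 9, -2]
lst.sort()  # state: [-8, -2, 9]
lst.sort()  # [-8, -2, 9]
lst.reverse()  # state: [9, -2, -8]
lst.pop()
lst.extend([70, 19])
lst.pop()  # 19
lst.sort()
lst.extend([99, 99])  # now [-2, 9, 70, 99, 99]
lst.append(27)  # [-2, 9, 70, 99, 99, 27]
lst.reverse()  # [27, 99, 99, 70, 9, -2]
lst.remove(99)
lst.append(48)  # [27, 99, 70, 9, -2, 48]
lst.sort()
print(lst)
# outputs [-2, 9, 27, 48, 70, 99]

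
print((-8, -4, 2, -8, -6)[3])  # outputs -8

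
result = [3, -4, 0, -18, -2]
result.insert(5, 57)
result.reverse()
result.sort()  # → [-18, -4, -2, 0, 3, 57]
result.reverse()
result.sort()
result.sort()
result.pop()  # 57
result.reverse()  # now [3, 0, -2, -4, -18]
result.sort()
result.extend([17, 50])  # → [-18, -4, -2, 0, 3, 17, 50]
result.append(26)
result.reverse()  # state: [26, 50, 17, 3, 0, -2, -4, -18]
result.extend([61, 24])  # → [26, 50, 17, 3, 0, -2, -4, -18, 61, 24]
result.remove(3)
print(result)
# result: [26, 50, 17, 0, -2, -4, -18, 61, 24]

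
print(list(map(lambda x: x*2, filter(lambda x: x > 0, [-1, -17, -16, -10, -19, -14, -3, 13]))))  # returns [26]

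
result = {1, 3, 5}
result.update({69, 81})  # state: {1, 3, 5, 69, 81}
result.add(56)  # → {1, 3, 5, 56, 69, 81}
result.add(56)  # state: {1, 3, 5, 56, 69, 81}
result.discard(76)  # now {1, 3, 5, 56, 69, 81}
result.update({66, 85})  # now {1, 3, 5, 56, 66, 69, 81, 85}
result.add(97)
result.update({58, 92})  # {1, 3, 5, 56, 58, 66, 69, 81, 85, 92, 97}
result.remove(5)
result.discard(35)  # {1, 3, 56, 58, 66, 69, 81, 85, 92, 97}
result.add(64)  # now {1, 3, 56, 58, 64, 66, 69, 81, 85, 92, 97}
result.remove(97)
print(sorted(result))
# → [1, 3, 56, 58, 64, 66, 69, 81, 85, 92]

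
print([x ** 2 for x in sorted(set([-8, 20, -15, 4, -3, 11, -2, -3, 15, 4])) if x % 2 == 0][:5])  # [64, 4, 16, 400]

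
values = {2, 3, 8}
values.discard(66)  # {2, 3, 8}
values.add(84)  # {2, 3, 8, 84}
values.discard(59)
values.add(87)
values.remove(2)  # {3, 8, 84, 87}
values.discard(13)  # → {3, 8, 84, 87}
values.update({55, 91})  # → {3, 8, 55, 84, 87, 91}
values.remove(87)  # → {3, 8, 55, 84, 91}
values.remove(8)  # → {3, 55, 84, 91}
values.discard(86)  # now {3, 55, 84, 91}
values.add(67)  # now {3, 55, 67, 84, 91}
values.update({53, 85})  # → {3, 53, 55, 67, 84, 85, 91}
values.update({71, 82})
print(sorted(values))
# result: [3, 53, 55, 67, 71, 82, 84, 85, 91]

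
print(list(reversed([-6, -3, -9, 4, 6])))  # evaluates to [6, 4, -9, -3, -6]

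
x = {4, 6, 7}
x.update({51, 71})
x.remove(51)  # {4, 6, 7, 71}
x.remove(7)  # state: {4, 6, 71}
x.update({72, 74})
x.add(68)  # {4, 6, 68, 71, 72, 74}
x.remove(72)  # {4, 6, 68, 71, 74}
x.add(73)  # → {4, 6, 68, 71, 73, 74}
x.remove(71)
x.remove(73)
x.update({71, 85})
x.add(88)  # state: {4, 6, 68, 71, 74, 85, 88}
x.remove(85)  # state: {4, 6, 68, 71, 74, 88}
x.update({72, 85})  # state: {4, 6, 68, 71, 72, 74, 85, 88}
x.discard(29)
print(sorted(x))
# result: [4, 6, 68, 71, 72, 74, 85, 88]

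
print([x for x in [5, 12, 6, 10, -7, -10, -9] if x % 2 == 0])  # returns [12, 6, 10, -10]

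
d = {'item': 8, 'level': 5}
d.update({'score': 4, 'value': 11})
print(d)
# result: {'item': 8, 'level': 5, 'score': 4, 'value': 11}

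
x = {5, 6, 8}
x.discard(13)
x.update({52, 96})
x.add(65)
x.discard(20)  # {5, 6, 8, 52, 65, 96}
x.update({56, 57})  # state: {5, 6, 8, 52, 56, 57, 65, 96}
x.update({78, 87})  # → {5, 6, 8, 52, 56, 57, 65, 78, 87, 96}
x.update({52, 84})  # {5, 6, 8, 52, 56, 57, 65, 78, 84, 87, 96}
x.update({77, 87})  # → {5, 6, 8, 52, 56, 57, 65, 77, 78, 84, 87, 96}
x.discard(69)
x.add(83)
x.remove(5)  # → {6, 8, 52, 56, 57, 65, 77, 78, 83, 84, 87, 96}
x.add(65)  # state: {6, 8, 52, 56, 57, 65, 77, 78, 83, 84, 87, 96}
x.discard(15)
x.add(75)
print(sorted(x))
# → [6, 8, 52, 56, 57, 65, 75, 77, 78, 83, 84, 87, 96]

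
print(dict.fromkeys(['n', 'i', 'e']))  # {'n': None, 'i': None, 'e': None}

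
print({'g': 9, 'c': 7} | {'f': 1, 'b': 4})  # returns {'g': 9, 'c': 7, 'f': 1, 'b': 4}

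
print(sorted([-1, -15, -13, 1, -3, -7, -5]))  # [-15, -13, -7, -5, -3, -1, 1]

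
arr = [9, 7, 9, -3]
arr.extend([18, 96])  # [9, 7, 9, -3, 18, 96]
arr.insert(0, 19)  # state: [19, 9, 7, 9, -3, 18, 96]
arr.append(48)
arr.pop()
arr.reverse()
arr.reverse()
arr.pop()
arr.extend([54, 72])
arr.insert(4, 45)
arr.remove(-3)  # [19, 9, 7, 9, 45, 18, 54, 72]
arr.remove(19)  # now [9, 7, 9, 45, 18, 54, 72]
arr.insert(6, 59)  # [9, 7, 9, 45, 18, 54, 59, 72]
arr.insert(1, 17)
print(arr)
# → [9, 17, 7, 9, 45, 18, 54, 59, 72]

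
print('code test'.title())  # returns Code Test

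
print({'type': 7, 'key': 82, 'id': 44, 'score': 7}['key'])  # 82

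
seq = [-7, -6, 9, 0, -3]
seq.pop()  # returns -3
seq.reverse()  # [0, 9, -6, -7]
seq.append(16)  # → [0, 9, -6, -7, 16]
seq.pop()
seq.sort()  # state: [-7, -6, 0, 9]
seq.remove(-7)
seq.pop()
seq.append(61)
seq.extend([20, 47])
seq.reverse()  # [47, 20, 61, 0, -6]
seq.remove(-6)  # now [47, 20, 61, 0]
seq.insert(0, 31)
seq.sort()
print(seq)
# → [0, 20, 31, 47, 61]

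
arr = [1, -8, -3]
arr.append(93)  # [1, -8, -3, 93]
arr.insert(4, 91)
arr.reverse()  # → [91, 93, -3, -8, 1]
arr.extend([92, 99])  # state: [91, 93, -3, -8, 1, 92, 99]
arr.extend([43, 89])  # [91, 93, -3, -8, 1, 92, 99, 43, 89]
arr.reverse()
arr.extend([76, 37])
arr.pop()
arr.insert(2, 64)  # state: [89, 43, 64, 99, 92, 1, -8, -3, 93, 91, 76]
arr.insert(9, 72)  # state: [89, 43, 64, 99, 92, 1, -8, -3, 93, 72, 91, 76]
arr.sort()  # [-8, -3, 1, 43, 64, 72, 76, 89, 91, 92, 93, 99]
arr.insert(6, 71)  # [-8, -3, 1, 43, 64, 72, 71, 76, 89, 91, 92, 93, 99]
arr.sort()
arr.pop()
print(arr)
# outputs [-8, -3, 1, 43, 64, 71, 72, 76, 89, 91, 92, 93]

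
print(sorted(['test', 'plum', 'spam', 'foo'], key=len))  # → ['foo', 'test', 'plum', 'spam']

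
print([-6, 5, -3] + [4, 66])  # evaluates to [-6, 5, -3, 4, 66]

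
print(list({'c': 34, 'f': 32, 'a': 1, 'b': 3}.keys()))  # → ['c', 'f', 'a', 'b']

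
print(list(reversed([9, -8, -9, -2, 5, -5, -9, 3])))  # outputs [3, -9, -5, 5, -2, -9, -8, 9]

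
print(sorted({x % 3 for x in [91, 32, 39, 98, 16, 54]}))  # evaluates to [0, 1, 2]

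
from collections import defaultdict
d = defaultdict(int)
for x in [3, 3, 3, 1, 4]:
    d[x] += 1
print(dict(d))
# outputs {3: 3, 1: 1, 4: 1}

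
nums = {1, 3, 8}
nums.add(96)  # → {1, 3, 8, 96}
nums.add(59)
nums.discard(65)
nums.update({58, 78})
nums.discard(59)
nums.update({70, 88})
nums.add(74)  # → {1, 3, 8, 58, 70, 74, 78, 88, 96}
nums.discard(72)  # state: {1, 3, 8, 58, 70, 74, 78, 88, 96}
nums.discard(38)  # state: {1, 3, 8, 58, 70, 74, 78, 88, 96}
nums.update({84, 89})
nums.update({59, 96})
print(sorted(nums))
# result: [1, 3, 8, 58, 59, 70, 74, 78, 84, 88, 89, 96]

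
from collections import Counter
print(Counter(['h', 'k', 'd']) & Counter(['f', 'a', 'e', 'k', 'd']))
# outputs Counter({'k': 1, 'd': 1})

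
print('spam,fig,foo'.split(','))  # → ['spam', 'fig', 'foo']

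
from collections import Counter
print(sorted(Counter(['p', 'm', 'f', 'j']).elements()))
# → ['f', 'j', 'm', 'p']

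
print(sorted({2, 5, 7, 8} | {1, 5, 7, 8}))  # [1, 2, 5, 7, 8]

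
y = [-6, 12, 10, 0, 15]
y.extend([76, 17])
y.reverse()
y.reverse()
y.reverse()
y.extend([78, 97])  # [17, 76, 15, 0, 10, 12, -6, 78, 97]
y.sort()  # [-6, 0, 10, 12, 15, 17, 76, 78, 97]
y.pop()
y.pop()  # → 78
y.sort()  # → [-6, 0, 10, 12, 15, 17, 76]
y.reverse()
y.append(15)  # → [76, 17, 15, 12, 10, 0, -6, 15]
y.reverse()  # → [15, -6, 0, 10, 12, 15, 17, 76]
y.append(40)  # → [15, -6, 0, 10, 12, 15, 17, 76, 40]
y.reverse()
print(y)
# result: [40, 76, 17, 15, 12, 10, 0, -6, 15]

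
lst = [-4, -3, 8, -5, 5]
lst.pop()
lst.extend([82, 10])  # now [-4, -3, 8, -5, 82, 10]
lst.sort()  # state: [-5, -4, -3, 8, 10, 82]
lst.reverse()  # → [82, 10, 8, -3, -4, -5]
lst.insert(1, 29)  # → [82, 29, 10, 8, -3, -4, -5]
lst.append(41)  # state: [82, 29, 10, 8, -3, -4, -5, 41]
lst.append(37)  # [82, 29, 10, 8, -3, -4, -5, 41, 37]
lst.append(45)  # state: [82, 29, 10, 8, -3, -4, -5, 41, 37, 45]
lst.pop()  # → 45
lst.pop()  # 37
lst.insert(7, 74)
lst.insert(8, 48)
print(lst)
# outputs [82, 29, 10, 8, -3, -4, -5, 74, 48, 41]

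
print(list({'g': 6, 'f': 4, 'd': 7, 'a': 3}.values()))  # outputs [6, 4, 7, 3]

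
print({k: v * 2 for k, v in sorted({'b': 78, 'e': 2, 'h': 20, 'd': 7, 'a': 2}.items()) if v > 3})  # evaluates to {'b': 156, 'd': 14, 'h': 40}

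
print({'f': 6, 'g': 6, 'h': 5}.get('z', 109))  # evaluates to 109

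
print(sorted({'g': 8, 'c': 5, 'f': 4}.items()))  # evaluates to [('c', 5), ('f', 4), ('g', 8)]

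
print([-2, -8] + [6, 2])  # [-2, -8, 6, 2]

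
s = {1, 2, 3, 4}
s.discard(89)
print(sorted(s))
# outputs [1, 2, 3, 4]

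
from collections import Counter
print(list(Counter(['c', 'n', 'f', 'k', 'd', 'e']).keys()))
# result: ['c', 'n', 'f', 'k', 'd', 'e']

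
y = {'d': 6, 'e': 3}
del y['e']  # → {'d': 6}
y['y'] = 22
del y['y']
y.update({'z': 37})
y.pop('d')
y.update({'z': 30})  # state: {'z': 30}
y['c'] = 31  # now {'z': 30, 'c': 31}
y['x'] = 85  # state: {'z': 30, 'c': 31, 'x': 85}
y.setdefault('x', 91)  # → 85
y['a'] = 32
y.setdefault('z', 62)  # 30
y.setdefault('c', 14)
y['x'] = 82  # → {'z': 30, 'c': 31, 'x': 82, 'a': 32}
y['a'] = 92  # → {'z': 30, 'c': 31, 'x': 82, 'a': 92}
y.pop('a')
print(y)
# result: {'z': 30, 'c': 31, 'x': 82}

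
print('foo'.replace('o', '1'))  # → f11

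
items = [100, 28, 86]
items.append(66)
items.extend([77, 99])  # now [100, 28, 86, 66, 77, 99]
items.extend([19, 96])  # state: [100, 28, 86, 66, 77, 99, 19, 96]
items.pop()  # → 96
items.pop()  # 19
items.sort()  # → [28, 66, 77, 86, 99, 100]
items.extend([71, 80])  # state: [28, 66, 77, 86, 99, 100, 71, 80]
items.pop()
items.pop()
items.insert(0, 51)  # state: [51, 28, 66, 77, 86, 99, 100]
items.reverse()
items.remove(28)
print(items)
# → [100, 99, 86, 77, 66, 51]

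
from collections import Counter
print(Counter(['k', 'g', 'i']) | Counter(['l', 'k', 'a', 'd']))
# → Counter({'k': 1, 'g': 1, 'i': 1, 'l': 1, 'a': 1, 'd': 1})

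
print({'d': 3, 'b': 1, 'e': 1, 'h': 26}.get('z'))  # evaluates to None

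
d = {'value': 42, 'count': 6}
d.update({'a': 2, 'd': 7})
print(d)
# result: {'value': 42, 'count': 6, 'a': 2, 'd': 7}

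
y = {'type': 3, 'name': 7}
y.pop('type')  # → 3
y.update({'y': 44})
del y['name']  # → {'y': 44}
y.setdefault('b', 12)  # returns 12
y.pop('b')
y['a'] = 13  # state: {'y': 44, 'a': 13}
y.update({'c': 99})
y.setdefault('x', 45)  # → 45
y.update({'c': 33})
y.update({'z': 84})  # {'y': 44, 'a': 13, 'c': 33, 'x': 45, 'z': 84}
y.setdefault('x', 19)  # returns 45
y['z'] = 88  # {'y': 44, 'a': 13, 'c': 33, 'x': 45, 'z': 88}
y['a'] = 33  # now {'y': 44, 'a': 33, 'c': 33, 'x': 45, 'z': 88}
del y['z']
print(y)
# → {'y': 44, 'a': 33, 'c': 33, 'x': 45}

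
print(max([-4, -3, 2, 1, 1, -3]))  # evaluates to 2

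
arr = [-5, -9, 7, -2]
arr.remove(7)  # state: [-5, -9, -2]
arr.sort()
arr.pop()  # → -2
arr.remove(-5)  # [-9]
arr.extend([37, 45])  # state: [-9, 37, 45]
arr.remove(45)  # [-9, 37]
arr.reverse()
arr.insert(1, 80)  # [37, 80, -9]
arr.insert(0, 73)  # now [73, 37, 80, -9]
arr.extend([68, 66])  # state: [73, 37, 80, -9, 68, 66]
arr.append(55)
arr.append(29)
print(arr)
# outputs [73, 37, 80, -9, 68, 66, 55, 29]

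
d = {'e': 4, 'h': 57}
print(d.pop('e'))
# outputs 4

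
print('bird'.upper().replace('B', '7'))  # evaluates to 7IRD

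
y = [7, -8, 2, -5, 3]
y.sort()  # [-8, -5, 2, 3, 7]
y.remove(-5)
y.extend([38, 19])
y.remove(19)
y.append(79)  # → [-8, 2, 3, 7, 38, 79]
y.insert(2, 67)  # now [-8, 2, 67, 3, 7, 38, 79]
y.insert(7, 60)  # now [-8, 2, 67, 3, 7, 38, 79, 60]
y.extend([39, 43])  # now [-8, 2, 67, 3, 7, 38, 79, 60, 39, 43]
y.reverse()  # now [43, 39, 60, 79, 38, 7, 3, 67, 2, -8]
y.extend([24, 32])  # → [43, 39, 60, 79, 38, 7, 3, 67, 2, -8, 24, 32]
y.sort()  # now [-8, 2, 3, 7, 24, 32, 38, 39, 43, 60, 67, 79]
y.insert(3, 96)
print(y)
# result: [-8, 2, 3, 96, 7, 24, 32, 38, 39, 43, 60, 67, 79]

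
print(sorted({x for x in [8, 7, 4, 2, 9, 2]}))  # [2, 4, 7, 8, 9]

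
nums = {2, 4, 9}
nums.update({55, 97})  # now {2, 4, 9, 55, 97}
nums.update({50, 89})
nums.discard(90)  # {2, 4, 9, 50, 55, 89, 97}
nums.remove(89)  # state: {2, 4, 9, 50, 55, 97}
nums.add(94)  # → {2, 4, 9, 50, 55, 94, 97}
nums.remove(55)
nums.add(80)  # {2, 4, 9, 50, 80, 94, 97}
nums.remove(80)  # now {2, 4, 9, 50, 94, 97}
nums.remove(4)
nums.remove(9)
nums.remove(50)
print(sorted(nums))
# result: [2, 94, 97]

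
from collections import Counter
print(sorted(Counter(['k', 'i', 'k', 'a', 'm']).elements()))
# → ['a', 'i', 'k', 'k', 'm']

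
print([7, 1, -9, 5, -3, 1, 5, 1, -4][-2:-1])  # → [1]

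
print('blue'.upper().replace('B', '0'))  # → 0LUE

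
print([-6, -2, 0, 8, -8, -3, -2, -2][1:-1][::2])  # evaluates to [-2, 8, -3]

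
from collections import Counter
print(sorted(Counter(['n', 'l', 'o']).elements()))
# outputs ['l', 'n', 'o']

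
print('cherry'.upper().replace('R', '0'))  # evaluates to CHE00Y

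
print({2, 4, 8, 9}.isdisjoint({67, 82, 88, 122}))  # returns True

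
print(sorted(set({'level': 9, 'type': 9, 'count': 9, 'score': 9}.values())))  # [9]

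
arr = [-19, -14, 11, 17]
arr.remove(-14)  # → [-19, 11, 17]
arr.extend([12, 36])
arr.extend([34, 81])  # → [-19, 11, 17, 12, 36, 34, 81]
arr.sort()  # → [-19, 11, 12, 17, 34, 36, 81]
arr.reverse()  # [81, 36, 34, 17, 12, 11, -19]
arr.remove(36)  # [81, 34, 17, 12, 11, -19]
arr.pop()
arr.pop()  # 11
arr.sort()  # [12, 17, 34, 81]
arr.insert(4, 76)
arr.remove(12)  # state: [17, 34, 81, 76]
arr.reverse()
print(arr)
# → [76, 81, 34, 17]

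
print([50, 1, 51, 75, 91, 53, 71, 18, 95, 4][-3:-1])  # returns [18, 95]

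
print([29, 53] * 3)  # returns [29, 53, 29, 53, 29, 53]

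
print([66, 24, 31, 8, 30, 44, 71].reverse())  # None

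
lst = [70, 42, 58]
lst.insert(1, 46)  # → [70, 46, 42, 58]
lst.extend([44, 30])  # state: [70, 46, 42, 58, 44, 30]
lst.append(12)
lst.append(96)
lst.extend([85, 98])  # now [70, 46, 42, 58, 44, 30, 12, 96, 85, 98]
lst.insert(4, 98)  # [70, 46, 42, 58, 98, 44, 30, 12, 96, 85, 98]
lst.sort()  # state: [12, 30, 42, 44, 46, 58, 70, 85, 96, 98, 98]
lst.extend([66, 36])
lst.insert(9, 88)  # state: [12, 30, 42, 44, 46, 58, 70, 85, 96, 88, 98, 98, 66, 36]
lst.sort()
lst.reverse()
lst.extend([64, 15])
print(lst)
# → [98, 98, 96, 88, 85, 70, 66, 58, 46, 44, 42, 36, 30, 12, 64, 15]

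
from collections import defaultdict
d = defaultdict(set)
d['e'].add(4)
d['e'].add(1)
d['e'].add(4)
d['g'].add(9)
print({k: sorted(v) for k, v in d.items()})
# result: {'e': [1, 4], 'g': [9]}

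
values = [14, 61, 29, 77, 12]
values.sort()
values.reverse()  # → [77, 61, 29, 14, 12]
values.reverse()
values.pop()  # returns 77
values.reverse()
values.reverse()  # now [12, 14, 29, 61]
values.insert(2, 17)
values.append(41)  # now [12, 14, 17, 29, 61, 41]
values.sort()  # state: [12, 14, 17, 29, 41, 61]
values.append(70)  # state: [12, 14, 17, 29, 41, 61, 70]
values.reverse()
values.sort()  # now [12, 14, 17, 29, 41, 61, 70]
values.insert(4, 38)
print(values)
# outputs [12, 14, 17, 29, 38, 41, 61, 70]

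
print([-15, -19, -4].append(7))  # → None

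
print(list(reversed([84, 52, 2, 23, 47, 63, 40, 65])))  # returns [65, 40, 63, 47, 23, 2, 52, 84]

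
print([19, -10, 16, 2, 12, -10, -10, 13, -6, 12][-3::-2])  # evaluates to [13, -10, 2, -10]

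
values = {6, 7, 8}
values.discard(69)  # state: {6, 7, 8}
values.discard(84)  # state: {6, 7, 8}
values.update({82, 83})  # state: {6, 7, 8, 82, 83}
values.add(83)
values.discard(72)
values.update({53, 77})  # {6, 7, 8, 53, 77, 82, 83}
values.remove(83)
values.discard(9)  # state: {6, 7, 8, 53, 77, 82}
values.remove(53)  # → {6, 7, 8, 77, 82}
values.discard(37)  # {6, 7, 8, 77, 82}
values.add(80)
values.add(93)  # {6, 7, 8, 77, 80, 82, 93}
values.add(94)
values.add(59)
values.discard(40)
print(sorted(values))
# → [6, 7, 8, 59, 77, 80, 82, 93, 94]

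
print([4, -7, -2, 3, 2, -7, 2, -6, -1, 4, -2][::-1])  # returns [-2, 4, -1, -6, 2, -7, 2, 3, -2, -7, 4]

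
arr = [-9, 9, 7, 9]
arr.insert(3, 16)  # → [-9, 9, 7, 16, 9]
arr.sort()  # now [-9, 7, 9, 9, 16]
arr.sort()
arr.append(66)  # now [-9, 7, 9, 9, 16, 66]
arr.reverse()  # [66, 16, 9, 9, 7, -9]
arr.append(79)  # [66, 16, 9, 9, 7, -9, 79]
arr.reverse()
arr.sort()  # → [-9, 7, 9, 9, 16, 66, 79]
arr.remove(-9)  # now [7, 9, 9, 16, 66, 79]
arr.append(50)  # [7, 9, 9, 16, 66, 79, 50]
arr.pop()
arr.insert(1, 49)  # [7, 49, 9, 9, 16, 66, 79]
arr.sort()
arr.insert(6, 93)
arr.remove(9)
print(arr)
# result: [7, 9, 16, 49, 66, 93, 79]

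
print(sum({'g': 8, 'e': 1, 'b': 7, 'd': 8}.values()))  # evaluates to 24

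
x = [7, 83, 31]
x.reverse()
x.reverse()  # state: [7, 83, 31]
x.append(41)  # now [7, 83, 31, 41]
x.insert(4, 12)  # [7, 83, 31, 41, 12]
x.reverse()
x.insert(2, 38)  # [12, 41, 38, 31, 83, 7]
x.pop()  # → 7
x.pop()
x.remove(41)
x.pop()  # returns 31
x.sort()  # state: [12, 38]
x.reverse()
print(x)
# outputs [38, 12]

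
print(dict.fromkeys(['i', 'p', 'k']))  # {'i': None, 'p': None, 'k': None}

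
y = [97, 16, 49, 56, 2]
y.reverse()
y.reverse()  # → [97, 16, 49, 56, 2]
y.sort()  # [2, 16, 49, 56, 97]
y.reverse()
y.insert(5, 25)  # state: [97, 56, 49, 16, 2, 25]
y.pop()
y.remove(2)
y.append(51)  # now [97, 56, 49, 16, 51]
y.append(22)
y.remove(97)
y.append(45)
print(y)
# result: [56, 49, 16, 51, 22, 45]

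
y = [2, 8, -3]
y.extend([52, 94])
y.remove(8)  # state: [2, -3, 52, 94]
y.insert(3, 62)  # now [2, -3, 52, 62, 94]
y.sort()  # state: [-3, 2, 52, 62, 94]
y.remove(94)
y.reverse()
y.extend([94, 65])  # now [62, 52, 2, -3, 94, 65]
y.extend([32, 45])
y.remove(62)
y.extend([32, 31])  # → [52, 2, -3, 94, 65, 32, 45, 32, 31]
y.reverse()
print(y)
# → [31, 32, 45, 32, 65, 94, -3, 2, 52]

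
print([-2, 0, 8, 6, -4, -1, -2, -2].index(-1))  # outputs 5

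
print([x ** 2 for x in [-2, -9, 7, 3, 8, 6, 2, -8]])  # [4, 81, 49, 9, 64, 36, 4, 64]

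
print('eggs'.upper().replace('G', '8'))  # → E88S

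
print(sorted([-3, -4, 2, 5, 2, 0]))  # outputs [-4, -3, 0, 2, 2, 5]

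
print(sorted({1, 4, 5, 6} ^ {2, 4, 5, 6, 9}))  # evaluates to [1, 2, 9]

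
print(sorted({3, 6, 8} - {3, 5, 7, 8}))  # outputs [6]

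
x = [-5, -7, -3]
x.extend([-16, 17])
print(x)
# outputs [-5, -7, -3, -16, 17]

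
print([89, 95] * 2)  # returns [89, 95, 89, 95]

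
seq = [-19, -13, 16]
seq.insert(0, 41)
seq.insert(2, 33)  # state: [41, -19, 33, -13, 16]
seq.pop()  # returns 16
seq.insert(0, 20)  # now [20, 41, -19, 33, -13]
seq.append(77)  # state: [20, 41, -19, 33, -13, 77]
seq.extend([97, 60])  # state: [20, 41, -19, 33, -13, 77, 97, 60]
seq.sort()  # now [-19, -13, 20, 33, 41, 60, 77, 97]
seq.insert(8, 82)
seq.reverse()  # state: [82, 97, 77, 60, 41, 33, 20, -13, -19]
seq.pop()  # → -19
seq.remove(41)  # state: [82, 97, 77, 60, 33, 20, -13]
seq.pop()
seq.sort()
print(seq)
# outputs [20, 33, 60, 77, 82, 97]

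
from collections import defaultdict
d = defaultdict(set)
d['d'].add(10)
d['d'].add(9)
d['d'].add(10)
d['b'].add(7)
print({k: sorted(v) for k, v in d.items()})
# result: {'d': [9, 10], 'b': [7]}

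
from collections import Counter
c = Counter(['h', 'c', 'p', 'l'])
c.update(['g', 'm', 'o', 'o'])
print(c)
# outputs Counter({'o': 2, 'h': 1, 'c': 1, 'p': 1, 'l': 1, 'g': 1, 'm': 1})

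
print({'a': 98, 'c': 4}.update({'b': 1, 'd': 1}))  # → None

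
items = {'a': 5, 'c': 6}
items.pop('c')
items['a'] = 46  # {'a': 46}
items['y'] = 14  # {'a': 46, 'y': 14}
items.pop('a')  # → 46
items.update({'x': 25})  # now {'y': 14, 'x': 25}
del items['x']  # {'y': 14}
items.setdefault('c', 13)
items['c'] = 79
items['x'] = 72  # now {'y': 14, 'c': 79, 'x': 72}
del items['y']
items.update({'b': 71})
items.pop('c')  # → 79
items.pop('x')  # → 72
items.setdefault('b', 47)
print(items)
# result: {'b': 71}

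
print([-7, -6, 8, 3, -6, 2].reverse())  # None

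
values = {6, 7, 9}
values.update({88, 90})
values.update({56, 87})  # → {6, 7, 9, 56, 87, 88, 90}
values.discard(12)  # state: {6, 7, 9, 56, 87, 88, 90}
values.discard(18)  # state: {6, 7, 9, 56, 87, 88, 90}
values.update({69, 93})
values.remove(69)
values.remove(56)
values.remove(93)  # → {6, 7, 9, 87, 88, 90}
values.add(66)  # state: {6, 7, 9, 66, 87, 88, 90}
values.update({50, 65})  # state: {6, 7, 9, 50, 65, 66, 87, 88, 90}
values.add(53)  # {6, 7, 9, 50, 53, 65, 66, 87, 88, 90}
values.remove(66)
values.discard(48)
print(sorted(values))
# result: [6, 7, 9, 50, 53, 65, 87, 88, 90]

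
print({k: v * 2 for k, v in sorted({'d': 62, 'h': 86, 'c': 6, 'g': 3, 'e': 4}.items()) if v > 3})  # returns {'c': 12, 'd': 124, 'e': 8, 'h': 172}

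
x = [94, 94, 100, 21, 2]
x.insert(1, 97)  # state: [94, 97, 94, 100, 21, 2]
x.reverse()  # [2, 21, 100, 94, 97, 94]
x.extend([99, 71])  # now [2, 21, 100, 94, 97, 94, 99, 71]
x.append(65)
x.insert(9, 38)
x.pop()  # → 38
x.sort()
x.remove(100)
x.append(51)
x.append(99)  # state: [2, 21, 65, 71, 94, 94, 97, 99, 51, 99]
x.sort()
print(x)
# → [2, 21, 51, 65, 71, 94, 94, 97, 99, 99]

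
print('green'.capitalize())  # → Green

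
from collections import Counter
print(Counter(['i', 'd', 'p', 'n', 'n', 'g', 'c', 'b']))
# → Counter({'n': 2, 'i': 1, 'd': 1, 'p': 1, 'g': 1, 'c': 1, 'b': 1})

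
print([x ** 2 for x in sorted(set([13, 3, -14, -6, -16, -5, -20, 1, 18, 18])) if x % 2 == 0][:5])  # [400, 256, 196, 36, 324]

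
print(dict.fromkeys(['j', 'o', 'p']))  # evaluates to {'j': None, 'o': None, 'p': None}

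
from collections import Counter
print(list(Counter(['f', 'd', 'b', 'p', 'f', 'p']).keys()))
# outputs ['f', 'd', 'b', 'p']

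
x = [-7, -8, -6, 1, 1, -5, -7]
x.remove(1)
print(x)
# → [-7, -8, -6, 1, -5, -7]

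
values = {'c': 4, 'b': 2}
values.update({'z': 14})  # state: {'c': 4, 'b': 2, 'z': 14}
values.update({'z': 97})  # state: {'c': 4, 'b': 2, 'z': 97}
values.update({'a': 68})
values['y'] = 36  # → {'c': 4, 'b': 2, 'z': 97, 'a': 68, 'y': 36}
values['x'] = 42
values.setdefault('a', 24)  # 68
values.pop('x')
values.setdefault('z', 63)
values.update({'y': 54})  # {'c': 4, 'b': 2, 'z': 97, 'a': 68, 'y': 54}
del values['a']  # {'c': 4, 'b': 2, 'z': 97, 'y': 54}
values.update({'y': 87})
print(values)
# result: {'c': 4, 'b': 2, 'z': 97, 'y': 87}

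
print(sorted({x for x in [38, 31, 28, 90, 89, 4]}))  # [4, 28, 31, 38, 89, 90]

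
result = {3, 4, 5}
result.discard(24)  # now {3, 4, 5}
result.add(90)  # {3, 4, 5, 90}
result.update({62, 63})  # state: {3, 4, 5, 62, 63, 90}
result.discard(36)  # {3, 4, 5, 62, 63, 90}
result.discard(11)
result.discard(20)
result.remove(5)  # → {3, 4, 62, 63, 90}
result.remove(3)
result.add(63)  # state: {4, 62, 63, 90}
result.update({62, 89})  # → {4, 62, 63, 89, 90}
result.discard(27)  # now {4, 62, 63, 89, 90}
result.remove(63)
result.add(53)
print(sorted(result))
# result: [4, 53, 62, 89, 90]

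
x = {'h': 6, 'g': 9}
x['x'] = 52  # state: {'h': 6, 'g': 9, 'x': 52}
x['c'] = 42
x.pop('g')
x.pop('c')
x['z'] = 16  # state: {'h': 6, 'x': 52, 'z': 16}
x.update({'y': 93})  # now {'h': 6, 'x': 52, 'z': 16, 'y': 93}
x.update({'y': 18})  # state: {'h': 6, 'x': 52, 'z': 16, 'y': 18}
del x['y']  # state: {'h': 6, 'x': 52, 'z': 16}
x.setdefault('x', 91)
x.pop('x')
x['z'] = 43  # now {'h': 6, 'z': 43}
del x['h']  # {'z': 43}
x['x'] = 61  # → {'z': 43, 'x': 61}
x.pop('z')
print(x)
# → {'x': 61}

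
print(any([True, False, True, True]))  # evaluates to True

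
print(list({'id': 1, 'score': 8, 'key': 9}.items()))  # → [('id', 1), ('score', 8), ('key', 9)]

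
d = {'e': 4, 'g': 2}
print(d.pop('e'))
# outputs 4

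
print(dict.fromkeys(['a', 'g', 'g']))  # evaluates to {'a': None, 'g': None}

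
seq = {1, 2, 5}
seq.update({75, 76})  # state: {1, 2, 5, 75, 76}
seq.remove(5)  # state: {1, 2, 75, 76}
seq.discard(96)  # {1, 2, 75, 76}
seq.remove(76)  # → {1, 2, 75}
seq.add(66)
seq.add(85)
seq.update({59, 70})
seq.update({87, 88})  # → {1, 2, 59, 66, 70, 75, 85, 87, 88}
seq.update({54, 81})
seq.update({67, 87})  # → {1, 2, 54, 59, 66, 67, 70, 75, 81, 85, 87, 88}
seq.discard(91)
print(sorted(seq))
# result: [1, 2, 54, 59, 66, 67, 70, 75, 81, 85, 87, 88]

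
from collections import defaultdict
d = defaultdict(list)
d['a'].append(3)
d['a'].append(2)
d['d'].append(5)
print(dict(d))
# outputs {'a': [3, 2], 'd': [5]}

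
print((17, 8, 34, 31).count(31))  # 1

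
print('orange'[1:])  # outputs range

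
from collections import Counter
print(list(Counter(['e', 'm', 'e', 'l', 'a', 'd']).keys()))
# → ['e', 'm', 'l', 'a', 'd']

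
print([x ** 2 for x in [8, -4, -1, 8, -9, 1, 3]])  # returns [64, 16, 1, 64, 81, 1, 9]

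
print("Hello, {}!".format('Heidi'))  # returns Hello, Heidi!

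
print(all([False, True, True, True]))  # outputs False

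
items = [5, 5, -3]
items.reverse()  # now [-3, 5, 5]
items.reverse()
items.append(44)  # [5, 5, -3, 44]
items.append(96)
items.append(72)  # [5, 5, -3, 44, 96, 72]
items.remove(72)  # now [5, 5, -3, 44, 96]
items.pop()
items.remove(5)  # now [5, -3, 44]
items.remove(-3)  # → [5, 44]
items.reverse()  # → [44, 5]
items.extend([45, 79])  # [44, 5, 45, 79]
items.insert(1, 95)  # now [44, 95, 5, 45, 79]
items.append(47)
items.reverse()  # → [47, 79, 45, 5, 95, 44]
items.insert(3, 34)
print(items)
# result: [47, 79, 45, 34, 5, 95, 44]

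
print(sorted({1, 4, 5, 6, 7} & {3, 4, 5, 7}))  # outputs [4, 5, 7]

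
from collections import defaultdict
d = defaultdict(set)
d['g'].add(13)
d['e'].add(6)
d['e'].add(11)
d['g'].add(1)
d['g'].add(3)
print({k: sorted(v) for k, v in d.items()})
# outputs {'g': [1, 3, 13], 'e': [6, 11]}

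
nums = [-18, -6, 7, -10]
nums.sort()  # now [-18, -10, -6, 7]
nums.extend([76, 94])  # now [-18, -10, -6, 7, 76, 94]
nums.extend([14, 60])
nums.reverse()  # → [60, 14, 94, 76, 7, -6, -10, -18]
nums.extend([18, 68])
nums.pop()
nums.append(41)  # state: [60, 14, 94, 76, 7, -6, -10, -18, 18, 41]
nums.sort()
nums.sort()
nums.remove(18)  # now [-18, -10, -6, 7, 14, 41, 60, 76, 94]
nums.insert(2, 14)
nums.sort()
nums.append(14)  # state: [-18, -10, -6, 7, 14, 14, 41, 60, 76, 94, 14]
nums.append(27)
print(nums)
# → [-18, -10, -6, 7, 14, 14, 41, 60, 76, 94, 14, 27]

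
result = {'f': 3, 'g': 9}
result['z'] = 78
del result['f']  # {'g': 9, 'z': 78}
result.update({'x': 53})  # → {'g': 9, 'z': 78, 'x': 53}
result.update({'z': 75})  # {'g': 9, 'z': 75, 'x': 53}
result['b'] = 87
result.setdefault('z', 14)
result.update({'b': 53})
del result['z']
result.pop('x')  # 53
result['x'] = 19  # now {'g': 9, 'b': 53, 'x': 19}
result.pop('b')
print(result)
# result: {'g': 9, 'x': 19}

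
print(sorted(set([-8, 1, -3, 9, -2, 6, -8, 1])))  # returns [-8, -3, -2, 1, 6, 9]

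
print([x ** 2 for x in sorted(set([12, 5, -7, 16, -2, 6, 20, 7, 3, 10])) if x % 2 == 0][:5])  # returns [4, 36, 100, 144, 256]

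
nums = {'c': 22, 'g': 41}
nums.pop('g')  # 41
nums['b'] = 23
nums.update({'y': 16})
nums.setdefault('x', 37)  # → 37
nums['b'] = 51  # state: {'c': 22, 'b': 51, 'y': 16, 'x': 37}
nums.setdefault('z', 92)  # 92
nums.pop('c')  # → 22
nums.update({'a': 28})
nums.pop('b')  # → 51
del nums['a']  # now {'y': 16, 'x': 37, 'z': 92}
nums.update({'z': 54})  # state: {'y': 16, 'x': 37, 'z': 54}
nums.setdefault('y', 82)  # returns 16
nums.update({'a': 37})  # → {'y': 16, 'x': 37, 'z': 54, 'a': 37}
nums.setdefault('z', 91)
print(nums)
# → {'y': 16, 'x': 37, 'z': 54, 'a': 37}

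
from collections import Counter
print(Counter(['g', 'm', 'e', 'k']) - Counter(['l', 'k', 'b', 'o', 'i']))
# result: Counter({'g': 1, 'm': 1, 'e': 1})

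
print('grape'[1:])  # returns rape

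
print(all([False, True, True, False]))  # False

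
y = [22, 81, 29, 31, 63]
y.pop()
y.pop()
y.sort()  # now [22, 29, 81]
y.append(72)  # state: [22, 29, 81, 72]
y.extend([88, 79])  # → [22, 29, 81, 72, 88, 79]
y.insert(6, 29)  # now [22, 29, 81, 72, 88, 79, 29]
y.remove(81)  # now [22, 29, 72, 88, 79, 29]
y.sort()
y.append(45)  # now [22, 29, 29, 72, 79, 88, 45]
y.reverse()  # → [45, 88, 79, 72, 29, 29, 22]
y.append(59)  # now [45, 88, 79, 72, 29, 29, 22, 59]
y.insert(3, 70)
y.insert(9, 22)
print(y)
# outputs [45, 88, 79, 70, 72, 29, 29, 22, 59, 22]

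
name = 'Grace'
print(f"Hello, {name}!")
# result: Hello, Grace!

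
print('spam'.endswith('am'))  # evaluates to True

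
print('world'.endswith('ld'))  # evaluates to True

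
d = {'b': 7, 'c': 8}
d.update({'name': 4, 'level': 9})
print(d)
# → {'b': 7, 'c': 8, 'name': 4, 'level': 9}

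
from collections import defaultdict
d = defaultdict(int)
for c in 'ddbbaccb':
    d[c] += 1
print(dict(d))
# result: {'d': 2, 'b': 3, 'a': 1, 'c': 2}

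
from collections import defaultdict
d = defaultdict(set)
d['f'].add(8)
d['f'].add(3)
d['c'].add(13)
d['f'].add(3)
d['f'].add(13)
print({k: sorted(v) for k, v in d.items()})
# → {'f': [3, 8, 13], 'c': [13]}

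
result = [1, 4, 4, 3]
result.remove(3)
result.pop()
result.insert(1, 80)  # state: [1, 80, 4]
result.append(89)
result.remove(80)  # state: [1, 4, 89]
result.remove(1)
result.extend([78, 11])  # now [4, 89, 78, 11]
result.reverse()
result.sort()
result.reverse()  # [89, 78, 11, 4]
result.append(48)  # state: [89, 78, 11, 4, 48]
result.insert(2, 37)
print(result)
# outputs [89, 78, 37, 11, 4, 48]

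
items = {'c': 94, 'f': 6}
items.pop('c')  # 94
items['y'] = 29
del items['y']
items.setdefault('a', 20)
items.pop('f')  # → 6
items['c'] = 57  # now {'a': 20, 'c': 57}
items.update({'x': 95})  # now {'a': 20, 'c': 57, 'x': 95}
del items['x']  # {'a': 20, 'c': 57}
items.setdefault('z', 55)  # 55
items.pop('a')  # 20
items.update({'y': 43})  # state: {'c': 57, 'z': 55, 'y': 43}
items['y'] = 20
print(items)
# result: {'c': 57, 'z': 55, 'y': 20}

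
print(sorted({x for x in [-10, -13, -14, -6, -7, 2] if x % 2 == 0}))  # [-14, -10, -6, 2]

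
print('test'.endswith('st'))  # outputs True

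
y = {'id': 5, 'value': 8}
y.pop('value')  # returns 8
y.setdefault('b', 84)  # 84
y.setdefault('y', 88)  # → 88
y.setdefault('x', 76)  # 76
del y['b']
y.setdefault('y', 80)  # 88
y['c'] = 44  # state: {'id': 5, 'y': 88, 'x': 76, 'c': 44}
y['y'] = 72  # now {'id': 5, 'y': 72, 'x': 76, 'c': 44}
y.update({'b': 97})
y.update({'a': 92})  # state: {'id': 5, 'y': 72, 'x': 76, 'c': 44, 'b': 97, 'a': 92}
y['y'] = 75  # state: {'id': 5, 'y': 75, 'x': 76, 'c': 44, 'b': 97, 'a': 92}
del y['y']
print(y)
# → {'id': 5, 'x': 76, 'c': 44, 'b': 97, 'a': 92}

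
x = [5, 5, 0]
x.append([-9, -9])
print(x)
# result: [5, 5, 0, [-9, -9]]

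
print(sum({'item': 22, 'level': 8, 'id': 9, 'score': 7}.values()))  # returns 46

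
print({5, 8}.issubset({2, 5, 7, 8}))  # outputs True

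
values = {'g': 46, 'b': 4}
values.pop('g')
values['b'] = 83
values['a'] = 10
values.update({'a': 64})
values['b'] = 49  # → {'b': 49, 'a': 64}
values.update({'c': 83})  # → {'b': 49, 'a': 64, 'c': 83}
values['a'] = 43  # {'b': 49, 'a': 43, 'c': 83}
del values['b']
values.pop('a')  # 43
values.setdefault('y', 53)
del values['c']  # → {'y': 53}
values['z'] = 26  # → {'y': 53, 'z': 26}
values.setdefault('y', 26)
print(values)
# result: {'y': 53, 'z': 26}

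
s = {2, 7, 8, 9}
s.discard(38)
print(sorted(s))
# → [2, 7, 8, 9]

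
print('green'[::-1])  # neerg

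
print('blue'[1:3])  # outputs lu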